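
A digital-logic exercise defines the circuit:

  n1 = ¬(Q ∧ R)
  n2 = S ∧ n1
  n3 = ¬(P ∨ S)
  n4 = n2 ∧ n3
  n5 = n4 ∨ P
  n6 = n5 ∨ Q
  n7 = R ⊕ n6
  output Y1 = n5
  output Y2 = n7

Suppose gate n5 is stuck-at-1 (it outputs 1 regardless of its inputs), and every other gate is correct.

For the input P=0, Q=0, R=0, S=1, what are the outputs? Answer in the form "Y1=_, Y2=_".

Propagate with n5 forced: n1=1, n2=1, n3=0, n4=0, n5=1 [stuck-at-1], n6=1, n7=1.
So the outputs are Y1=1, Y2=1. (Without the fault they would be Y1=0, Y2=0.)

Y1=1, Y2=1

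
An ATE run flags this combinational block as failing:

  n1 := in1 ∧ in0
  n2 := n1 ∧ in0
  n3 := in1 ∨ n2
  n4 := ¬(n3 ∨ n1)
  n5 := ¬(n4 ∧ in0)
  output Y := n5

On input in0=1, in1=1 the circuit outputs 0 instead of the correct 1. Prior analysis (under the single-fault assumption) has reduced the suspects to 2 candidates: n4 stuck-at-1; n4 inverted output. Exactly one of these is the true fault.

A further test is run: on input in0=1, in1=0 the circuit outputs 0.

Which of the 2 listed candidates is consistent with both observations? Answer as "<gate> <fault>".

Evaluate each candidate on input in0=1, in1=0:
  n4 stuck-at-1: n1=0, n2=0, n3=0, n4=1 [stuck-at-1], n5=0 → 0 — matches
  n4 inverted output: n1=0, n2=0, n3=0, n4=0 [inverted output], n5=1 → 1 — eliminated
Only n4 stuck-at-1 reproduces the observed 0.

n4 stuck-at-1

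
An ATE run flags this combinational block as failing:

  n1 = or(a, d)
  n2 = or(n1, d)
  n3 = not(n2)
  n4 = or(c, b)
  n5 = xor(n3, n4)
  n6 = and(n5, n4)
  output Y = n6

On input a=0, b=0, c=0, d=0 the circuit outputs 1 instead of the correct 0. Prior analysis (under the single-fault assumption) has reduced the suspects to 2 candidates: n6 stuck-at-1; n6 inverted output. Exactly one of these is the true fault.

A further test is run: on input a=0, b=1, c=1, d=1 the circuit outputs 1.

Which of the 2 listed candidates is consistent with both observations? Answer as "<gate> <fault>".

Evaluate each candidate on input a=0, b=1, c=1, d=1:
  n6 stuck-at-1: n1=1, n2=1, n3=0, n4=1, n5=1, n6=1 [stuck-at-1] → 1 — matches
  n6 inverted output: n1=1, n2=1, n3=0, n4=1, n5=1, n6=0 [inverted output] → 0 — eliminated
Only n6 stuck-at-1 reproduces the observed 1.

n6 stuck-at-1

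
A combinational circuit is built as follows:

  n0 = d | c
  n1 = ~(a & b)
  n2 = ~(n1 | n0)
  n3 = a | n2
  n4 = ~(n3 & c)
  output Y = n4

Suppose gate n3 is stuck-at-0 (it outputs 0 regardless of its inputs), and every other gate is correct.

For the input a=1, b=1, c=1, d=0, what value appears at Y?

1

Propagate with n3 forced: n0=1, n1=0, n2=0, n3=0 [stuck-at-0], n4=1.
So Y = 1. (Without the fault it would be 0.)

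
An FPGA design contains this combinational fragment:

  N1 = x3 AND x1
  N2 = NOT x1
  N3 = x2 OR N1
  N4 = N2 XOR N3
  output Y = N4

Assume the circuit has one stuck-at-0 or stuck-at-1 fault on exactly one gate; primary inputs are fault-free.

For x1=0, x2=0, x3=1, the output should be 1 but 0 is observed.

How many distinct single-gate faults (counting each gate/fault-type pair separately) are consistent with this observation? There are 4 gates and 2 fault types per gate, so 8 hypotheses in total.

4

Fault-free: N1=0, N2=1, N3=0, N4=1 → 1. Observed 0.
  N1 stuck-at-0: output 1 ✗
  N1 stuck-at-1: output 0 ✓
  N2 stuck-at-0: output 0 ✓
  N2 stuck-at-1: output 1 ✗
  N3 stuck-at-0: output 1 ✗
  N3 stuck-at-1: output 0 ✓
  N4 stuck-at-0: output 0 ✓
  N4 stuck-at-1: output 1 ✗
Consistent faults: {N1 stuck-at-1, N2 stuck-at-0, N3 stuck-at-1, N4 stuck-at-0} — 4 in all.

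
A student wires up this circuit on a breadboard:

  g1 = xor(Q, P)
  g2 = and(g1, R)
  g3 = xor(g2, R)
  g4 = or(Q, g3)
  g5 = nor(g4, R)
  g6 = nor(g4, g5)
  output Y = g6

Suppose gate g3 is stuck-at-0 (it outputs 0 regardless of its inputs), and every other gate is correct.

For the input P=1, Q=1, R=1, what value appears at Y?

0

Propagate with g3 forced: g1=0, g2=0, g3=0 [stuck-at-0], g4=1, g5=0, g6=0.
So Y = 0. (Same as the fault-free value — the fault is masked on this input.)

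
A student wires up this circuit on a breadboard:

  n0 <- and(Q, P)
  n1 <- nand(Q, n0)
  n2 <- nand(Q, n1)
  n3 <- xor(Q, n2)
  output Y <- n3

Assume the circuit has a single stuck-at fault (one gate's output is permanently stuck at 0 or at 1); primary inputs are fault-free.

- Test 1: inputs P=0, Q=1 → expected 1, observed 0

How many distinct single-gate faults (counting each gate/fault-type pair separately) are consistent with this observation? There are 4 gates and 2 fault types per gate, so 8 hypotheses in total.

4

Fault-free: n0=0, n1=1, n2=0, n3=1 → 1. Observed 0.
  n0 stuck-at-0: output 1 ✗
  n0 stuck-at-1: output 0 ✓
  n1 stuck-at-0: output 0 ✓
  n1 stuck-at-1: output 1 ✗
  n2 stuck-at-0: output 1 ✗
  n2 stuck-at-1: output 0 ✓
  n3 stuck-at-0: output 0 ✓
  n3 stuck-at-1: output 1 ✗
Consistent faults: {n0 stuck-at-1, n1 stuck-at-0, n2 stuck-at-1, n3 stuck-at-0} — 4 in all.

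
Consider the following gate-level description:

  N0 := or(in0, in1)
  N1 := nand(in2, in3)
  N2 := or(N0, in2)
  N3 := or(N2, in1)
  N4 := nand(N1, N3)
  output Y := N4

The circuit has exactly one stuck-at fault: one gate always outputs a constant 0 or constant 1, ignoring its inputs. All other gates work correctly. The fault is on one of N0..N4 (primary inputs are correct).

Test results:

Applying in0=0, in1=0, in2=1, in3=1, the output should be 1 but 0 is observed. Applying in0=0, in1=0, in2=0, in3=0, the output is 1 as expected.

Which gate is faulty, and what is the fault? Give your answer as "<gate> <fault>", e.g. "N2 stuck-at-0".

Fault-free values for test 1 (in0=0, in1=0, in2=1, in3=1): N0=0, N1=0, N2=1, N3=1, N4=1, giving Y=1. Observed 0.
Test 1: faults giving observed 0 are {N1 stuck-at-1, N4 stuck-at-0}.
Test 2 (in0=0, in1=0, in2=0, in3=0): fault-free N0=0, N1=1, N2=0, N3=0, N4=1 → 1; observed 1. Eliminates N4 stuck-at-0.
Only N1 stuck-at-1 is consistent with every test.

N1 stuck-at-1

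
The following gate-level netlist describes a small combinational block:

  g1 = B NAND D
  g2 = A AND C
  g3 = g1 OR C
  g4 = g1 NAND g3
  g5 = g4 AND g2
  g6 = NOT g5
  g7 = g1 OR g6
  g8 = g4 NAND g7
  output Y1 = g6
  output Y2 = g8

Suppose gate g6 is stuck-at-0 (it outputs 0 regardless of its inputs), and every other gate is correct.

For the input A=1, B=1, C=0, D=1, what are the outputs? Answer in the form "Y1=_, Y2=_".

Propagate with g6 forced: g1=0, g2=0, g3=0, g4=1, g5=0, g6=0 [stuck-at-0], g7=0, g8=1.
So the outputs are Y1=0, Y2=1. (Without the fault they would be Y1=1, Y2=0.)

Y1=0, Y2=1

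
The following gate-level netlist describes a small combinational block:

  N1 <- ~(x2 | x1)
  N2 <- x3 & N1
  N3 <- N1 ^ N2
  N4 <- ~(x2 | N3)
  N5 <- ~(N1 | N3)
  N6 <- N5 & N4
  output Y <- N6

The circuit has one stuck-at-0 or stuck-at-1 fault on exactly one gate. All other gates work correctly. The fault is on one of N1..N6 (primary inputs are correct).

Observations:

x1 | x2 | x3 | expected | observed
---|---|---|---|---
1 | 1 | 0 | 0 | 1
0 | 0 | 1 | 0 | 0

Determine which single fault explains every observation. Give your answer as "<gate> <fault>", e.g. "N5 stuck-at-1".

N4 stuck-at-1

Fault-free values for test 1 (x1=1, x2=1, x3=0): N1=0, N2=0, N3=0, N4=0, N5=1, N6=0, giving Y=0. Observed 1.
Test 1: faults giving observed 1 are {N4 stuck-at-1, N6 stuck-at-1}.
Test 2 (x1=0, x2=0, x3=1): fault-free N1=1, N2=1, N3=0, N4=1, N5=0, N6=0 → 0; observed 0. Eliminates N6 stuck-at-1.
Only N4 stuck-at-1 is consistent with every test.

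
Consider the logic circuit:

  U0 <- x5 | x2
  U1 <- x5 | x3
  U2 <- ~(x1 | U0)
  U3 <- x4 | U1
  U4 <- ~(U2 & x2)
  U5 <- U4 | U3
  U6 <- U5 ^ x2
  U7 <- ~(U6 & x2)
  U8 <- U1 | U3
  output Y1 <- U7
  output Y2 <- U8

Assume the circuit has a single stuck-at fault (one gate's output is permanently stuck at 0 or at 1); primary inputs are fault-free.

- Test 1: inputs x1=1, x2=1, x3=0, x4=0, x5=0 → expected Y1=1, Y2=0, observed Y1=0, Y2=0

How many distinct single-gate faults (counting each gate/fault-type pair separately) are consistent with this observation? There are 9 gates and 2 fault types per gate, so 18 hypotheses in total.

Fault-free: U0=1, U1=0, U2=0, U3=0, U4=1, U5=1, U6=0, U7=1, U8=0 → Y1=1, Y2=0. Observed Y1=0, Y2=0.
  U0: none of the 2 fault types match ✗
  U1: none of the 2 fault types match ✗
  U2: stuck-at-1 ✓; others ✗
  U3: none of the 2 fault types match ✗
  U4: stuck-at-0 ✓; others ✗
  U5: stuck-at-0 ✓; others ✗
  U6: stuck-at-1 ✓; others ✗
  U7: stuck-at-0 ✓; others ✗
  U8: none of the 2 fault types match ✗
Consistent faults: {U2 stuck-at-1, U4 stuck-at-0, U5 stuck-at-0, U6 stuck-at-1, U7 stuck-at-0} — 5 in all.

5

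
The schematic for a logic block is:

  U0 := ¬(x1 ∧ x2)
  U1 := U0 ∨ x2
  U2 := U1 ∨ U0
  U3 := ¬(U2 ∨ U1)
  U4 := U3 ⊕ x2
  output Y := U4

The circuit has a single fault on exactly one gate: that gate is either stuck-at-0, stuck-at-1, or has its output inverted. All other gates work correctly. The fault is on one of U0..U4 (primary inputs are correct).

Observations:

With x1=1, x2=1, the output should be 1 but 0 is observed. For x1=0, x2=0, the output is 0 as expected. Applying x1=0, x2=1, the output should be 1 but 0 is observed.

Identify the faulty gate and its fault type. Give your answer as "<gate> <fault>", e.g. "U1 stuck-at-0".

U4 stuck-at-0

Fault-free values for test 1 (x1=1, x2=1): U0=0, U1=1, U2=1, U3=0, U4=1, giving Y=1. Observed 0.
Test 1: faults giving observed 0 are {U1 stuck-at-0, U1 inverted output, U3 stuck-at-1, U3 inverted output, U4 stuck-at-0, U4 inverted output}.
Test 2 (x1=0, x2=0): fault-free U0=1, U1=1, U2=1, U3=0, U4=0 → 0; observed 0. Eliminates U3 stuck-at-1, U3 inverted output, U4 inverted output.
Test 3 (x1=0, x2=1): fault-free U0=1, U1=1, U2=1, U3=0, U4=1 → 1; observed 0. Eliminates U1 stuck-at-0, U1 inverted output.
Only U4 stuck-at-0 is consistent with every test.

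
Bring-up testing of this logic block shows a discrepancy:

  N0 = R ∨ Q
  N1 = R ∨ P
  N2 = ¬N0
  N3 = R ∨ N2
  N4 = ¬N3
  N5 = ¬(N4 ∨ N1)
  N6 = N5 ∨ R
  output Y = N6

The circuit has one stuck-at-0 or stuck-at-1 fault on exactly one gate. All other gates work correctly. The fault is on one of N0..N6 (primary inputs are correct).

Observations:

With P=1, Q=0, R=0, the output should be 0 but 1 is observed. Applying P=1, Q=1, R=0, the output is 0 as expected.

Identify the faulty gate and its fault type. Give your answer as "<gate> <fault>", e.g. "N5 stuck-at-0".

Fault-free values for test 1 (P=1, Q=0, R=0): N0=0, N1=1, N2=1, N3=1, N4=0, N5=0, N6=0, giving Y=0. Observed 1.
Test 1: faults giving observed 1 are {N1 stuck-at-0, N5 stuck-at-1, N6 stuck-at-1}.
Test 2 (P=1, Q=1, R=0): fault-free N0=1, N1=1, N2=0, N3=0, N4=1, N5=0, N6=0 → 0; observed 0. Eliminates N5 stuck-at-1, N6 stuck-at-1.
Only N1 stuck-at-0 is consistent with every test.

N1 stuck-at-0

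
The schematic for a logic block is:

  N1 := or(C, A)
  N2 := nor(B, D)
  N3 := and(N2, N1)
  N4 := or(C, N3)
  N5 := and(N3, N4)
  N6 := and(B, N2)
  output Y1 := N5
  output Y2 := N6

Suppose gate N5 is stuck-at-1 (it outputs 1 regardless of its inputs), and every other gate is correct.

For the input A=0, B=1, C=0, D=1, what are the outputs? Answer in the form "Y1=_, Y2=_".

Y1=1, Y2=0

Propagate with N5 forced: N1=0, N2=0, N3=0, N4=0, N5=1 [stuck-at-1], N6=0.
So the outputs are Y1=1, Y2=0. (Without the fault they would be Y1=0, Y2=0.)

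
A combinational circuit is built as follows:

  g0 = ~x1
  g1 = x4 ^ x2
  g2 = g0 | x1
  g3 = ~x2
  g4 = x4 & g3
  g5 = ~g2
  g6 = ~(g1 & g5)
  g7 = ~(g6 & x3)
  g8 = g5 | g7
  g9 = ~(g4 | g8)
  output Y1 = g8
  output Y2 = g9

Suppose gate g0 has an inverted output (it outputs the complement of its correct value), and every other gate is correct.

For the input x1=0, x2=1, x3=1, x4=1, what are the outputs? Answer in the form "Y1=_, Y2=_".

Y1=1, Y2=0

Propagate with g0 forced: g0=0 [inverted output], g1=0, g2=0, g3=0, g4=0, g5=1, g6=1, g7=0, g8=1, g9=0.
So the outputs are Y1=1, Y2=0. (Without the fault they would be Y1=0, Y2=1.)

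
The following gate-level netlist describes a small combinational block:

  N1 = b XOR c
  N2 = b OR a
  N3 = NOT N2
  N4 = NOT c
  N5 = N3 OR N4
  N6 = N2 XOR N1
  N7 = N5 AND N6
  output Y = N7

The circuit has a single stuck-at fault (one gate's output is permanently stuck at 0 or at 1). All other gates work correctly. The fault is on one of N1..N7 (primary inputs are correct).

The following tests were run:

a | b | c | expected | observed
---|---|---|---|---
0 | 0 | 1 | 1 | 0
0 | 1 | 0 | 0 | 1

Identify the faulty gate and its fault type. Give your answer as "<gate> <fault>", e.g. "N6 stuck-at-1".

Fault-free values for test 1 (a=0, b=0, c=1): N1=1, N2=0, N3=1, N4=0, N5=1, N6=1, N7=1, giving Y=1. Observed 0.
Test 1: faults giving observed 0 are {N1 stuck-at-0, N2 stuck-at-1, N3 stuck-at-0, N5 stuck-at-0, N6 stuck-at-0, N7 stuck-at-0}.
Test 2 (a=0, b=1, c=0): fault-free N1=1, N2=1, N3=0, N4=1, N5=1, N6=0, N7=0 → 0; observed 1. Eliminates N2 stuck-at-1, N3 stuck-at-0, N5 stuck-at-0, N6 stuck-at-0, N7 stuck-at-0.
Only N1 stuck-at-0 is consistent with every test.

N1 stuck-at-0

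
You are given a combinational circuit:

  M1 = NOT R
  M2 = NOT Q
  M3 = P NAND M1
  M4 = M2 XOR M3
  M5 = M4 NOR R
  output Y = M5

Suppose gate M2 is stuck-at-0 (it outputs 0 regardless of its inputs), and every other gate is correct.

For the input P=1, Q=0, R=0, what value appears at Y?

1

Propagate with M2 forced: M1=1, M2=0 [stuck-at-0], M3=0, M4=0, M5=1.
So Y = 1. (Without the fault it would be 0.)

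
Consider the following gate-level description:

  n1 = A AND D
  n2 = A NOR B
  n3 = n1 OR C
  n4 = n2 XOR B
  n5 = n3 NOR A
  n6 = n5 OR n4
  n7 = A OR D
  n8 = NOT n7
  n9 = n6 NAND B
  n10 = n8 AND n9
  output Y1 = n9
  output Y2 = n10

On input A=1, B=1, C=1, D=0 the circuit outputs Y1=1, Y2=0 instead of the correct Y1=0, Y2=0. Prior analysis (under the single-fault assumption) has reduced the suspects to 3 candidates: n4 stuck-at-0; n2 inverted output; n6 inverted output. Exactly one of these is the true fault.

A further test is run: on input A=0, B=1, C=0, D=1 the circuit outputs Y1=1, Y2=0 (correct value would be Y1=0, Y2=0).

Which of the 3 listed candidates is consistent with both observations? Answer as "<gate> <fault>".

Evaluate each candidate on input A=0, B=1, C=0, D=1:
  n4 stuck-at-0: n1=0, n2=0, n3=0, n4=0 [stuck-at-0], n5=1, n6=1, n7=1, n8=0, n9=0, n10=0 → Y1=0, Y2=0 — eliminated
  n2 inverted output: n1=0, n2=1 [inverted output], n3=0, n4=0, n5=1, n6=1, n7=1, n8=0, n9=0, n10=0 → Y1=0, Y2=0 — eliminated
  n6 inverted output: n1=0, n2=0, n3=0, n4=1, n5=1, n6=0 [inverted output], n7=1, n8=0, n9=1, n10=0 → Y1=1, Y2=0 — matches
Only n6 inverted output reproduces the observed Y1=1, Y2=0.

n6 inverted output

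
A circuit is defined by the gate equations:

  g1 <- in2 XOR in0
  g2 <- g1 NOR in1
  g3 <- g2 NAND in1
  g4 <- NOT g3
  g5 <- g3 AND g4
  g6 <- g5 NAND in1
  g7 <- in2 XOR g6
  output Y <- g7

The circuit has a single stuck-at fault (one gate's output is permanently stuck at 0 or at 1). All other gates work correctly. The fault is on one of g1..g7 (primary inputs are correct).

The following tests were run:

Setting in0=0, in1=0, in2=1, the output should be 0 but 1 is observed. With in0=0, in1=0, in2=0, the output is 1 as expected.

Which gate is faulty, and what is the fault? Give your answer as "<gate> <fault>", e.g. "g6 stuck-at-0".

Fault-free values for test 1 (in0=0, in1=0, in2=1): g1=1, g2=0, g3=1, g4=0, g5=0, g6=1, g7=0, giving Y=0. Observed 1.
Test 1: faults giving observed 1 are {g6 stuck-at-0, g7 stuck-at-1}.
Test 2 (in0=0, in1=0, in2=0): fault-free g1=0, g2=1, g3=1, g4=0, g5=0, g6=1, g7=1 → 1; observed 1. Eliminates g6 stuck-at-0.
Only g7 stuck-at-1 is consistent with every test.

g7 stuck-at-1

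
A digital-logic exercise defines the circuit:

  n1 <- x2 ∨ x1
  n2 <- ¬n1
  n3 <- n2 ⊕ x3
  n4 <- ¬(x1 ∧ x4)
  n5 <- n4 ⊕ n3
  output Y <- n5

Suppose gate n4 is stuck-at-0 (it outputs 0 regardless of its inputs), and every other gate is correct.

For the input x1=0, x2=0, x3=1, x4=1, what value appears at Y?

Propagate with n4 forced: n1=0, n2=1, n3=0, n4=0 [stuck-at-0], n5=0.
So Y = 0. (Without the fault it would be 1.)

0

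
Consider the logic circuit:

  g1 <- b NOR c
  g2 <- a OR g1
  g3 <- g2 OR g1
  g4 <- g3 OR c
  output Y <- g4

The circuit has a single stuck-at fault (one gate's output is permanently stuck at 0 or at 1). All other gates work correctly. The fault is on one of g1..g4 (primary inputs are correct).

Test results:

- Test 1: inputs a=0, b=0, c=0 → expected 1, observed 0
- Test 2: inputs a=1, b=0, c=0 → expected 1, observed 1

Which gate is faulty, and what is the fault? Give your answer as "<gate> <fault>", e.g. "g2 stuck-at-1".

Fault-free values for test 1 (a=0, b=0, c=0): g1=1, g2=1, g3=1, g4=1, giving Y=1. Observed 0.
Test 1: faults giving observed 0 are {g1 stuck-at-0, g3 stuck-at-0, g4 stuck-at-0}.
Test 2 (a=1, b=0, c=0): fault-free g1=1, g2=1, g3=1, g4=1 → 1; observed 1. Eliminates g3 stuck-at-0, g4 stuck-at-0.
Only g1 stuck-at-0 is consistent with every test.

g1 stuck-at-0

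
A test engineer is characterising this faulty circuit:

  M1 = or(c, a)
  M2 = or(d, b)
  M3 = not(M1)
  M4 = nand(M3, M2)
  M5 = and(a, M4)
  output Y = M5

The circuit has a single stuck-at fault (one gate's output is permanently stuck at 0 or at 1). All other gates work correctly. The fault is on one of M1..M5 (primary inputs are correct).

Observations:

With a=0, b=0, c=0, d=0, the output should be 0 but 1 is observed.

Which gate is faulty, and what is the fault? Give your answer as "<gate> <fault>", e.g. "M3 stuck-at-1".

Fault-free values for test 1 (a=0, b=0, c=0, d=0): M1=0, M2=0, M3=1, M4=1, M5=0, giving Y=0. Observed 1.
Test 1: faults giving observed 1 are {M5 stuck-at-1}.
Only M5 stuck-at-1 is consistent with every test.

M5 stuck-at-1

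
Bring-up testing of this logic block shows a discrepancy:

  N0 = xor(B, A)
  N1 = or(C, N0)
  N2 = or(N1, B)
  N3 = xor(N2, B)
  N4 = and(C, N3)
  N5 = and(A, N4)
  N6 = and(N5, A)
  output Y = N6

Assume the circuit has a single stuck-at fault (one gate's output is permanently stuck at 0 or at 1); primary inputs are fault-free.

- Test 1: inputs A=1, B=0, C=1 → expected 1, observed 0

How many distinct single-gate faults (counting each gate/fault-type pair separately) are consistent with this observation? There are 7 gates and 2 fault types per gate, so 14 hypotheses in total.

6

Fault-free: N0=1, N1=1, N2=1, N3=1, N4=1, N5=1, N6=1 → 1. Observed 0.
  N0 stuck-at-0: output 1 ✗
  N0 stuck-at-1: output 1 ✗
  N1 stuck-at-0: output 0 ✓
  N1 stuck-at-1: output 1 ✗
  N2 stuck-at-0: output 0 ✓
  N2 stuck-at-1: output 1 ✗
  N3 stuck-at-0: output 0 ✓
  N3 stuck-at-1: output 1 ✗
  N4 stuck-at-0: output 0 ✓
  N4 stuck-at-1: output 1 ✗
  N5 stuck-at-0: output 0 ✓
  N5 stuck-at-1: output 1 ✗
  N6 stuck-at-0: output 0 ✓
  N6 stuck-at-1: output 1 ✗
Consistent faults: {N1 stuck-at-0, N2 stuck-at-0, N3 stuck-at-0, N4 stuck-at-0, N5 stuck-at-0, N6 stuck-at-0} — 6 in all.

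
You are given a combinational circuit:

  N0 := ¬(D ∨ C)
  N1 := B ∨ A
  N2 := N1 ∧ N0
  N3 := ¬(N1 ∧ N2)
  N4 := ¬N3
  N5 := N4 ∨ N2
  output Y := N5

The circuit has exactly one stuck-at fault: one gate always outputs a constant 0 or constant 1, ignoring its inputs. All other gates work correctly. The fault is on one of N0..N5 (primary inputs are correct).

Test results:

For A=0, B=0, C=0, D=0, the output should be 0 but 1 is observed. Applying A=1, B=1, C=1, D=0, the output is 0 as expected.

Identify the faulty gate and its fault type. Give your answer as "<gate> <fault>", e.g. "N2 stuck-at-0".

N1 stuck-at-1

Fault-free values for test 1 (A=0, B=0, C=0, D=0): N0=1, N1=0, N2=0, N3=1, N4=0, N5=0, giving Y=0. Observed 1.
Test 1: faults giving observed 1 are {N1 stuck-at-1, N2 stuck-at-1, N3 stuck-at-0, N4 stuck-at-1, N5 stuck-at-1}.
Test 2 (A=1, B=1, C=1, D=0): fault-free N0=0, N1=1, N2=0, N3=1, N4=0, N5=0 → 0; observed 0. Eliminates N2 stuck-at-1, N3 stuck-at-0, N4 stuck-at-1, N5 stuck-at-1.
Only N1 stuck-at-1 is consistent with every test.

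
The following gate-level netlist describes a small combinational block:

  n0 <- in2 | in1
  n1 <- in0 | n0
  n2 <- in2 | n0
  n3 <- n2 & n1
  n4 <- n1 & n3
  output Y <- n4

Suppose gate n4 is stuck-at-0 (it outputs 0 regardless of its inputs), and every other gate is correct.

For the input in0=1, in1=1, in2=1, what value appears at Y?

Propagate with n4 forced: n0=1, n1=1, n2=1, n3=1, n4=0 [stuck-at-0].
So Y = 0. (Without the fault it would be 1.)

0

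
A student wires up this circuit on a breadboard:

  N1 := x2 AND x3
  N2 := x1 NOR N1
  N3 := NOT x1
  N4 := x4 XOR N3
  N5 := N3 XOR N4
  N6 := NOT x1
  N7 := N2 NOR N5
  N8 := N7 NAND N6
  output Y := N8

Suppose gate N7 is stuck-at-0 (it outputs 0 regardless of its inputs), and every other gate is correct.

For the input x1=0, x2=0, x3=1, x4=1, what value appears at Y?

Propagate with N7 forced: N1=0, N2=1, N3=1, N4=0, N5=1, N6=1, N7=0 [stuck-at-0], N8=1.
So Y = 1. (Same as the fault-free value — the fault is masked on this input.)

1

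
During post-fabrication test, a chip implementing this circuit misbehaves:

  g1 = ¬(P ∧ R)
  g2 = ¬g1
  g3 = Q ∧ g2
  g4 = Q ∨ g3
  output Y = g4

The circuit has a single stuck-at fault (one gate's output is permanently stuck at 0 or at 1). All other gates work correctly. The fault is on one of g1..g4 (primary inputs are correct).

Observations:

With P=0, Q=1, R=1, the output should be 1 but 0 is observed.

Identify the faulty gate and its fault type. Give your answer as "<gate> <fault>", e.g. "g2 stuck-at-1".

g4 stuck-at-0

Fault-free values for test 1 (P=0, Q=1, R=1): g1=1, g2=0, g3=0, g4=1, giving Y=1. Observed 0.
Test 1: faults giving observed 0 are {g4 stuck-at-0}.
Only g4 stuck-at-0 is consistent with every test.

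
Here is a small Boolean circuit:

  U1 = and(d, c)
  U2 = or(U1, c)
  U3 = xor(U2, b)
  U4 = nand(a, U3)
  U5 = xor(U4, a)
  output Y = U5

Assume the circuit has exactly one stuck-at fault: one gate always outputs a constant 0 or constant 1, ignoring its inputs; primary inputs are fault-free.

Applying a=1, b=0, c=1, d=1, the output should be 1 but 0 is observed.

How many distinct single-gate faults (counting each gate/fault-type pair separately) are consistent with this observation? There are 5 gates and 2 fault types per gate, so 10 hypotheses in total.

4

Fault-free: U1=1, U2=1, U3=1, U4=0, U5=1 → 1. Observed 0.
  U1 stuck-at-0: output 1 ✗
  U1 stuck-at-1: output 1 ✗
  U2 stuck-at-0: output 0 ✓
  U2 stuck-at-1: output 1 ✗
  U3 stuck-at-0: output 0 ✓
  U3 stuck-at-1: output 1 ✗
  U4 stuck-at-0: output 1 ✗
  U4 stuck-at-1: output 0 ✓
  U5 stuck-at-0: output 0 ✓
  U5 stuck-at-1: output 1 ✗
Consistent faults: {U2 stuck-at-0, U3 stuck-at-0, U4 stuck-at-1, U5 stuck-at-0} — 4 in all.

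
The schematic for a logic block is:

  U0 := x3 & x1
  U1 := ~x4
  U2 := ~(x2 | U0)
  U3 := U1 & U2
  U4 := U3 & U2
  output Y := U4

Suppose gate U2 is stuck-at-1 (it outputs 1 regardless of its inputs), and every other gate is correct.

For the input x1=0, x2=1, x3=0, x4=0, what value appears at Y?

1

Propagate with U2 forced: U0=0, U1=1, U2=1 [stuck-at-1], U3=1, U4=1.
So Y = 1. (Without the fault it would be 0.)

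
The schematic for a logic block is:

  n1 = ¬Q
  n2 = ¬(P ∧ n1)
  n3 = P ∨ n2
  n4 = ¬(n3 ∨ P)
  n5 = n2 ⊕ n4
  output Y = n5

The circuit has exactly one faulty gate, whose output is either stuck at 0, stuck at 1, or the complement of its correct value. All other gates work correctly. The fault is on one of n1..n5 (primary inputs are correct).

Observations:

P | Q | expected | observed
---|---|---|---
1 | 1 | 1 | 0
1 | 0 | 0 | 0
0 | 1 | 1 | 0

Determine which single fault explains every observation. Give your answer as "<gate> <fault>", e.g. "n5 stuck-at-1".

Fault-free values for test 1 (P=1, Q=1): n1=0, n2=1, n3=1, n4=0, n5=1, giving Y=1. Observed 0.
Test 1: faults giving observed 0 are {n1 stuck-at-1, n1 inverted output, n2 stuck-at-0, n2 inverted output, n4 stuck-at-1, n4 inverted output, n5 stuck-at-0, n5 inverted output}.
Test 2 (P=1, Q=0): fault-free n1=1, n2=0, n3=1, n4=0, n5=0 → 0; observed 0. Eliminates n1 inverted output, n2 inverted output, n4 stuck-at-1, n4 inverted output, n5 inverted output.
Test 3 (P=0, Q=1): fault-free n1=0, n2=1, n3=1, n4=0, n5=1 → 1; observed 0. Eliminates n1 stuck-at-1, n2 stuck-at-0.
Only n5 stuck-at-0 is consistent with every test.

n5 stuck-at-0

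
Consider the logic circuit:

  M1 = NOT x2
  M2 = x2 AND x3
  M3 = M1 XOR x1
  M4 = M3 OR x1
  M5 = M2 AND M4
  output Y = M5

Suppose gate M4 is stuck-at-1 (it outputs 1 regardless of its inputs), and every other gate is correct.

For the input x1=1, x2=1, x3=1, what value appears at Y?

Propagate with M4 forced: M1=0, M2=1, M3=1, M4=1 [stuck-at-1], M5=1.
So Y = 1. (Same as the fault-free value — the fault is masked on this input.)

1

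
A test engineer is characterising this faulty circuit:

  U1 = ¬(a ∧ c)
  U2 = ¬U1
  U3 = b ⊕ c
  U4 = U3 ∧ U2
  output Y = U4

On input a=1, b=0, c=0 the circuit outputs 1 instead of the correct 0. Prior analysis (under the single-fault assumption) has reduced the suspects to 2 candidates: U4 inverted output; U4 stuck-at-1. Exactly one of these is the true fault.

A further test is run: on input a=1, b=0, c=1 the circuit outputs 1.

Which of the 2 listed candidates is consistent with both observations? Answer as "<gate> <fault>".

Evaluate each candidate on input a=1, b=0, c=1:
  U4 inverted output: U1=0, U2=1, U3=1, U4=0 [inverted output] → 0 — eliminated
  U4 stuck-at-1: U1=0, U2=1, U3=1, U4=1 [stuck-at-1] → 1 — matches
Only U4 stuck-at-1 reproduces the observed 1.

U4 stuck-at-1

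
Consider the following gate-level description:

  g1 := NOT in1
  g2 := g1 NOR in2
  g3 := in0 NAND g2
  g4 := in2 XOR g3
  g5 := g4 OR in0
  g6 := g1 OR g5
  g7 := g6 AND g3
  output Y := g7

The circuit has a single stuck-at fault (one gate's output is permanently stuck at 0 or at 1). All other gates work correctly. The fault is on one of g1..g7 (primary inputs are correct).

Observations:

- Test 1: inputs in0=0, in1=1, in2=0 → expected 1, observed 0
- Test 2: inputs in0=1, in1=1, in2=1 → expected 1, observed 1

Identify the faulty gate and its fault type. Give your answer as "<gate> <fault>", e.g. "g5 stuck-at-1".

g4 stuck-at-0

Fault-free values for test 1 (in0=0, in1=1, in2=0): g1=0, g2=1, g3=1, g4=1, g5=1, g6=1, g7=1, giving Y=1. Observed 0.
Test 1: faults giving observed 0 are {g3 stuck-at-0, g4 stuck-at-0, g5 stuck-at-0, g6 stuck-at-0, g7 stuck-at-0}.
Test 2 (in0=1, in1=1, in2=1): fault-free g1=0, g2=0, g3=1, g4=0, g5=1, g6=1, g7=1 → 1; observed 1. Eliminates g3 stuck-at-0, g5 stuck-at-0, g6 stuck-at-0, g7 stuck-at-0.
Only g4 stuck-at-0 is consistent with every test.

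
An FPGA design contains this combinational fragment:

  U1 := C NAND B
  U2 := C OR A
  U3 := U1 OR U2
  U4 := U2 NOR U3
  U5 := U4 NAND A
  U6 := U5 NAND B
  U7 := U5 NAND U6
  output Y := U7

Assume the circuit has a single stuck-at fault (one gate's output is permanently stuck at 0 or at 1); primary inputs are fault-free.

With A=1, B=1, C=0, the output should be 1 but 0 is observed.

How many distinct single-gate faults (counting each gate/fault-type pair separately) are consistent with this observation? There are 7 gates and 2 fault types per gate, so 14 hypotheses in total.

2

Fault-free: U1=1, U2=1, U3=1, U4=0, U5=1, U6=0, U7=1 → 1. Observed 0.
  U1 stuck-at-0: output 1 ✗
  U1 stuck-at-1: output 1 ✗
  U2 stuck-at-0: output 1 ✗
  U2 stuck-at-1: output 1 ✗
  U3 stuck-at-0: output 1 ✗
  U3 stuck-at-1: output 1 ✗
  U4 stuck-at-0: output 1 ✗
  U4 stuck-at-1: output 1 ✗
  U5 stuck-at-0: output 1 ✗
  U5 stuck-at-1: output 1 ✗
  U6 stuck-at-0: output 1 ✗
  U6 stuck-at-1: output 0 ✓
  U7 stuck-at-0: output 0 ✓
  U7 stuck-at-1: output 1 ✗
Consistent faults: {U6 stuck-at-1, U7 stuck-at-0} — 2 in all.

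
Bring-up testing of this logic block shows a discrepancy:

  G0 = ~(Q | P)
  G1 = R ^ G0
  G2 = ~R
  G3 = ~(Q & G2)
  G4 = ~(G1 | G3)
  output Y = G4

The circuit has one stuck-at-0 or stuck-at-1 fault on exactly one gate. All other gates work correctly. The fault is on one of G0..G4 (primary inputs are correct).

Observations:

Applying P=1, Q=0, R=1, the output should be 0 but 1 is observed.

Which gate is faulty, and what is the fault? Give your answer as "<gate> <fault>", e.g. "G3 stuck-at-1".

G4 stuck-at-1

Fault-free values for test 1 (P=1, Q=0, R=1): G0=0, G1=1, G2=0, G3=1, G4=0, giving Y=0. Observed 1.
Test 1: faults giving observed 1 are {G4 stuck-at-1}.
Only G4 stuck-at-1 is consistent with every test.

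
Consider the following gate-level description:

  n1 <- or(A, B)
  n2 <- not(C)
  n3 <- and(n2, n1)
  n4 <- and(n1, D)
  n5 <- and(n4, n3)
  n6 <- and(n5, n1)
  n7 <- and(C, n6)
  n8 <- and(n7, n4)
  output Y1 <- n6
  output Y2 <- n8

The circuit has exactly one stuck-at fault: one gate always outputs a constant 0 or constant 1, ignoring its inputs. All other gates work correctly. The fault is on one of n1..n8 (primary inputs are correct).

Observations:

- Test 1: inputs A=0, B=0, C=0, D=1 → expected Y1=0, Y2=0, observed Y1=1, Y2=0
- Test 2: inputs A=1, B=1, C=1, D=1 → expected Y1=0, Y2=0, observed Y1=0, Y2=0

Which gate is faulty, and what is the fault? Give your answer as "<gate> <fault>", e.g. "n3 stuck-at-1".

n1 stuck-at-1

Fault-free values for test 1 (A=0, B=0, C=0, D=1): n1=0, n2=1, n3=0, n4=0, n5=0, n6=0, n7=0, n8=0, giving Y1=0, Y2=0. Observed Y1=1, Y2=0.
Test 1: faults giving observed Y1=1, Y2=0 are {n1 stuck-at-1, n6 stuck-at-1}.
Test 2 (A=1, B=1, C=1, D=1): fault-free n1=1, n2=0, n3=0, n4=1, n5=0, n6=0, n7=0, n8=0 → Y1=0, Y2=0; observed Y1=0, Y2=0. Eliminates n6 stuck-at-1.
Only n1 stuck-at-1 is consistent with every test.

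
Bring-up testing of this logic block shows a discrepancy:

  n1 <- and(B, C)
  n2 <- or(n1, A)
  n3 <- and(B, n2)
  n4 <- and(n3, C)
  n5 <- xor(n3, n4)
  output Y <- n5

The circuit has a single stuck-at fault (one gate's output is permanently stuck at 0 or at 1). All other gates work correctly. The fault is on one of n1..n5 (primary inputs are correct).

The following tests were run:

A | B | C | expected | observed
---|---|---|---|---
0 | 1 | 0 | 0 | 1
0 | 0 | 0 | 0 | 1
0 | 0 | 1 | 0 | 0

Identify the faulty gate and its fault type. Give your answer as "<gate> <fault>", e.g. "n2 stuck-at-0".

n3 stuck-at-1

Fault-free values for test 1 (A=0, B=1, C=0): n1=0, n2=0, n3=0, n4=0, n5=0, giving Y=0. Observed 1.
Test 1: faults giving observed 1 are {n1 stuck-at-1, n2 stuck-at-1, n3 stuck-at-1, n4 stuck-at-1, n5 stuck-at-1}.
Test 2 (A=0, B=0, C=0): fault-free n1=0, n2=0, n3=0, n4=0, n5=0 → 0; observed 1. Eliminates n1 stuck-at-1, n2 stuck-at-1.
Test 3 (A=0, B=0, C=1): fault-free n1=0, n2=0, n3=0, n4=0, n5=0 → 0; observed 0. Eliminates n4 stuck-at-1, n5 stuck-at-1.
Only n3 stuck-at-1 is consistent with every test.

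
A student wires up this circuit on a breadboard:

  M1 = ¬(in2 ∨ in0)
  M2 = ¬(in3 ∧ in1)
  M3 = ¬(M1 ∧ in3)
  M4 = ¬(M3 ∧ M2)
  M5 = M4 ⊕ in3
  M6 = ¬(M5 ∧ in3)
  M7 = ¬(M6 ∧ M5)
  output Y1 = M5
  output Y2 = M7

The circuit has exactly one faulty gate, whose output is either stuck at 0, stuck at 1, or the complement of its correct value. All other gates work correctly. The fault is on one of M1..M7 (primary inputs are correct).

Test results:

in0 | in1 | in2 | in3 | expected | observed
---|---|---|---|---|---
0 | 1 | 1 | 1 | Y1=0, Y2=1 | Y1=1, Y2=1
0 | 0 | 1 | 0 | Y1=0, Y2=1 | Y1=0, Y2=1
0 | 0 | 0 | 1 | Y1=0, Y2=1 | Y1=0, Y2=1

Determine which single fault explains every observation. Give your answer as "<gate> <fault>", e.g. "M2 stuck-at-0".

M2 stuck-at-1

Fault-free values for test 1 (in0=0, in1=1, in2=1, in3=1): M1=0, M2=0, M3=1, M4=1, M5=0, M6=1, M7=1, giving Y1=0, Y2=1. Observed Y1=1, Y2=1.
Test 1: faults giving observed Y1=1, Y2=1 are {M2 stuck-at-1, M2 inverted output, M4 stuck-at-0, M4 inverted output, M5 stuck-at-1, M5 inverted output}.
Test 2 (in0=0, in1=0, in2=1, in3=0): fault-free M1=0, M2=1, M3=1, M4=0, M5=0, M6=1, M7=1 → Y1=0, Y2=1; observed Y1=0, Y2=1. Eliminates M2 inverted output, M4 inverted output, M5 stuck-at-1, M5 inverted output.
Test 3 (in0=0, in1=0, in2=0, in3=1): fault-free M1=1, M2=1, M3=0, M4=1, M5=0, M6=1, M7=1 → Y1=0, Y2=1; observed Y1=0, Y2=1. Eliminates M4 stuck-at-0.
Only M2 stuck-at-1 is consistent with every test.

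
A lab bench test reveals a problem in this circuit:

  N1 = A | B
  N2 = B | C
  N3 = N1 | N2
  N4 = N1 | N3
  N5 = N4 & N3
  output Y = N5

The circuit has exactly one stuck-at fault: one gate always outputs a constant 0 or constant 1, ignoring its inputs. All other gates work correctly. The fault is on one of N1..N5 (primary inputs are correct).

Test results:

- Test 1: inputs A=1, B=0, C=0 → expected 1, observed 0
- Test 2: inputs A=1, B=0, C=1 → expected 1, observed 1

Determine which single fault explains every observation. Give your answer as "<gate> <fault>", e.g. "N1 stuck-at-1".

Fault-free values for test 1 (A=1, B=0, C=0): N1=1, N2=0, N3=1, N4=1, N5=1, giving Y=1. Observed 0.
Test 1: faults giving observed 0 are {N1 stuck-at-0, N3 stuck-at-0, N4 stuck-at-0, N5 stuck-at-0}.
Test 2 (A=1, B=0, C=1): fault-free N1=1, N2=1, N3=1, N4=1, N5=1 → 1; observed 1. Eliminates N3 stuck-at-0, N4 stuck-at-0, N5 stuck-at-0.
Only N1 stuck-at-0 is consistent with every test.

N1 stuck-at-0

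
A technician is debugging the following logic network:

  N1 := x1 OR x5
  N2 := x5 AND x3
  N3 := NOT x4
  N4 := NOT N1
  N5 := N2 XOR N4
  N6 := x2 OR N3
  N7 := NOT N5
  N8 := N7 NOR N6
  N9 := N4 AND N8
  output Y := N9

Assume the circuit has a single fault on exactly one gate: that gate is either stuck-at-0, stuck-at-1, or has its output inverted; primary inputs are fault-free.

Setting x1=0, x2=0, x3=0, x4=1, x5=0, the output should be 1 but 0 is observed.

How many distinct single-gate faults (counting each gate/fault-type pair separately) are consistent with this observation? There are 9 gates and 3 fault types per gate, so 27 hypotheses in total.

Fault-free: N1=0, N2=0, N3=0, N4=1, N5=1, N6=0, N7=0, N8=1, N9=1 → 1. Observed 0.
  N1: stuck-at-1, inverted output ✓; others ✗
  N2: stuck-at-1, inverted output ✓; others ✗
  N3: stuck-at-1, inverted output ✓; others ✗
  N4: stuck-at-0, inverted output ✓; others ✗
  N5: stuck-at-0, inverted output ✓; others ✗
  N6: stuck-at-1, inverted output ✓; others ✗
  N7: stuck-at-1, inverted output ✓; others ✗
  N8: stuck-at-0, inverted output ✓; others ✗
  N9: stuck-at-0, inverted output ✓; others ✗
Consistent faults: {N1 stuck-at-1, N1 inverted output, N2 stuck-at-1, N2 inverted output, N3 stuck-at-1, N3 inverted output, N4 stuck-at-0, N4 inverted output, N5 stuck-at-0, N5 inverted output, N6 stuck-at-1, N6 inverted output, N7 stuck-at-1, N7 inverted output, N8 stuck-at-0, N8 inverted output, N9 stuck-at-0, N9 inverted output} — 18 in all.

18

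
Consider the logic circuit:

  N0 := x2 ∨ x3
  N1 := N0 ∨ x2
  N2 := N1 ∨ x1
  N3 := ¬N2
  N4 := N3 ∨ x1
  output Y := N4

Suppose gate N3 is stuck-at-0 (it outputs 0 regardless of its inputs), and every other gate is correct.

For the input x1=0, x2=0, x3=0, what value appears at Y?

Propagate with N3 forced: N0=0, N1=0, N2=0, N3=0 [stuck-at-0], N4=0.
So Y = 0. (Without the fault it would be 1.)

0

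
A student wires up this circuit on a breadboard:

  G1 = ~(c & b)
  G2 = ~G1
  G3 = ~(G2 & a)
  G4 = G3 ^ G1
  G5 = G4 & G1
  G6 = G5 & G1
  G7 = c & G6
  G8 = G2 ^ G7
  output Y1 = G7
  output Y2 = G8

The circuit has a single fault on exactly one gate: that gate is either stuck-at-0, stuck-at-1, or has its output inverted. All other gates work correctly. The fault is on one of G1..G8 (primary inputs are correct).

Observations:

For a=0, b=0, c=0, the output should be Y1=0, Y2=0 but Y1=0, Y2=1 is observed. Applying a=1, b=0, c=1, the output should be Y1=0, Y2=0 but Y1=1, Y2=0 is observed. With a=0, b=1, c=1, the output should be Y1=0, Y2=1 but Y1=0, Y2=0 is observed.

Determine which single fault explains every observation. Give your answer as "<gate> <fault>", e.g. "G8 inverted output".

G2 inverted output

Fault-free values for test 1 (a=0, b=0, c=0): G1=1, G2=0, G3=1, G4=0, G5=0, G6=0, G7=0, G8=0, giving Y1=0, Y2=0. Observed Y1=0, Y2=1.
Test 1: faults giving observed Y1=0, Y2=1 are {G1 stuck-at-0, G1 inverted output, G2 stuck-at-1, G2 inverted output, G8 stuck-at-1, G8 inverted output}.
Test 2 (a=1, b=0, c=1): fault-free G1=1, G2=0, G3=1, G4=0, G5=0, G6=0, G7=0, G8=0 → Y1=0, Y2=0; observed Y1=1, Y2=0. Eliminates G1 stuck-at-0, G1 inverted output, G8 stuck-at-1, G8 inverted output.
Test 3 (a=0, b=1, c=1): fault-free G1=0, G2=1, G3=1, G4=1, G5=0, G6=0, G7=0, G8=1 → Y1=0, Y2=1; observed Y1=0, Y2=0. Eliminates G2 stuck-at-1.
Only G2 inverted output is consistent with every test.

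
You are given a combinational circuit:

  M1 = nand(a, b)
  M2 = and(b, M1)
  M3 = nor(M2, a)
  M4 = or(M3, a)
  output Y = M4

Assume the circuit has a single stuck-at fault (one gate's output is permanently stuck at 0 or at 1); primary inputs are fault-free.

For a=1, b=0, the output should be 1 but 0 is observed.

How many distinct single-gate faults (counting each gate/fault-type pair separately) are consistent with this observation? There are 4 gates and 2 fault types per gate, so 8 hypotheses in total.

1

Fault-free: M1=1, M2=0, M3=0, M4=1 → 1. Observed 0.
  M1 stuck-at-0: output 1 ✗
  M1 stuck-at-1: output 1 ✗
  M2 stuck-at-0: output 1 ✗
  M2 stuck-at-1: output 1 ✗
  M3 stuck-at-0: output 1 ✗
  M3 stuck-at-1: output 1 ✗
  M4 stuck-at-0: output 0 ✓
  M4 stuck-at-1: output 1 ✗
Consistent faults: {M4 stuck-at-0} — 1 in all.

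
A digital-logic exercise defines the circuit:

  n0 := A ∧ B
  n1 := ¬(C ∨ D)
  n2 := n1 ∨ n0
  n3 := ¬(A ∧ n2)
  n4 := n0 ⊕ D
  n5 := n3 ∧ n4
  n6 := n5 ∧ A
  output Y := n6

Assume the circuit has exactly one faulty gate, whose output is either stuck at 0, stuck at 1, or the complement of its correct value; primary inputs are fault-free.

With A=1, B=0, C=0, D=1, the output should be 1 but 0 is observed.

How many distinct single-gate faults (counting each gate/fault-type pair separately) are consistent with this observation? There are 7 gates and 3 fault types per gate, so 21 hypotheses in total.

14

Fault-free: n0=0, n1=0, n2=0, n3=1, n4=1, n5=1, n6=1 → 1. Observed 0.
  n0: stuck-at-1, inverted output ✓; others ✗
  n1: stuck-at-1, inverted output ✓; others ✗
  n2: stuck-at-1, inverted output ✓; others ✗
  n3: stuck-at-0, inverted output ✓; others ✗
  n4: stuck-at-0, inverted output ✓; others ✗
  n5: stuck-at-0, inverted output ✓; others ✗
  n6: stuck-at-0, inverted output ✓; others ✗
Consistent faults: {n0 stuck-at-1, n0 inverted output, n1 stuck-at-1, n1 inverted output, n2 stuck-at-1, n2 inverted output, n3 stuck-at-0, n3 inverted output, n4 stuck-at-0, n4 inverted output, n5 stuck-at-0, n5 inverted output, n6 stuck-at-0, n6 inverted output} — 14 in all.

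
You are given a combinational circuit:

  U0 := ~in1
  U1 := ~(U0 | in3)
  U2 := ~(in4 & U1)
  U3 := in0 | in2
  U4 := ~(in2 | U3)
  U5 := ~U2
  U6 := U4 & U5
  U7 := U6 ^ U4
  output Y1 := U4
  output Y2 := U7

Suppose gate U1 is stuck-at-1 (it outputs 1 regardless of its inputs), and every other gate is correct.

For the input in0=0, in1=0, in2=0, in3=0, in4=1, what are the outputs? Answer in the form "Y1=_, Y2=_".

Propagate with U1 forced: U0=1, U1=1 [stuck-at-1], U2=0, U3=0, U4=1, U5=1, U6=1, U7=0.
So the outputs are Y1=1, Y2=0. (Without the fault they would be Y1=1, Y2=1.)

Y1=1, Y2=0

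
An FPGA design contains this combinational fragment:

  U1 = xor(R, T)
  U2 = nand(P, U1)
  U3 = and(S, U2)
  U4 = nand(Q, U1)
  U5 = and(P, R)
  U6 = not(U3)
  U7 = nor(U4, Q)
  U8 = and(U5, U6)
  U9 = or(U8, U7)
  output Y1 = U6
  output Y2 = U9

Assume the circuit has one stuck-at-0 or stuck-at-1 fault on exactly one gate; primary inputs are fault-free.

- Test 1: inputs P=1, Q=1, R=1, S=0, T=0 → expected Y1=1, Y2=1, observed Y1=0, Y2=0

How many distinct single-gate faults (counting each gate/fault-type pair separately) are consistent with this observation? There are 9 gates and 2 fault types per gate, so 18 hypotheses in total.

Fault-free: U1=1, U2=0, U3=0, U4=0, U5=1, U6=1, U7=0, U8=1, U9=1 → Y1=1, Y2=1. Observed Y1=0, Y2=0.
  U1: none of the 2 fault types match ✗
  U2: none of the 2 fault types match ✗
  U3: stuck-at-1 ✓; others ✗
  U4: none of the 2 fault types match ✗
  U5: none of the 2 fault types match ✗
  U6: stuck-at-0 ✓; others ✗
  U7: none of the 2 fault types match ✗
  U8: none of the 2 fault types match ✗
  U9: none of the 2 fault types match ✗
Consistent faults: {U3 stuck-at-1, U6 stuck-at-0} — 2 in all.

2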